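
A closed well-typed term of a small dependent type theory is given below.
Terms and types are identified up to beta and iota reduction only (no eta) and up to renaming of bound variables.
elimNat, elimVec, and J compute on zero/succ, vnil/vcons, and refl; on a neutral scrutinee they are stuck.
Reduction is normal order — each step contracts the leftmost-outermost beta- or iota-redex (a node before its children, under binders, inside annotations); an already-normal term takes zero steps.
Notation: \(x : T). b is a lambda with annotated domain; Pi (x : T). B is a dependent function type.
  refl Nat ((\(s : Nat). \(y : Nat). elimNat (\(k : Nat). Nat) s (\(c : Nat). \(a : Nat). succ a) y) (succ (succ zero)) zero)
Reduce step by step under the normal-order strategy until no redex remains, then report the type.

normal-order reduction sequence:
  refl Nat ((\(s : Nat). \(y : Nat). elimNat (\(k : Nat). Nat) s (\(c : Nat). \(a : Nat). succ a) y) (succ (succ zero)) zero)
  ~> refl Nat ((\(s : Nat). elimNat (\(y : Nat). Nat) (succ (succ zero)) (\(k : Nat). \(c : Nat). succ c) s) zero)
  ~> refl Nat (elimNat (\(s : Nat). Nat) (succ (succ zero)) (\(y : Nat). \(k : Nat). succ k) zero)
  ~> refl Nat (succ (succ zero))
the term's type:
  Eq Nat (succ (succ zero)) (succ (succ zero))


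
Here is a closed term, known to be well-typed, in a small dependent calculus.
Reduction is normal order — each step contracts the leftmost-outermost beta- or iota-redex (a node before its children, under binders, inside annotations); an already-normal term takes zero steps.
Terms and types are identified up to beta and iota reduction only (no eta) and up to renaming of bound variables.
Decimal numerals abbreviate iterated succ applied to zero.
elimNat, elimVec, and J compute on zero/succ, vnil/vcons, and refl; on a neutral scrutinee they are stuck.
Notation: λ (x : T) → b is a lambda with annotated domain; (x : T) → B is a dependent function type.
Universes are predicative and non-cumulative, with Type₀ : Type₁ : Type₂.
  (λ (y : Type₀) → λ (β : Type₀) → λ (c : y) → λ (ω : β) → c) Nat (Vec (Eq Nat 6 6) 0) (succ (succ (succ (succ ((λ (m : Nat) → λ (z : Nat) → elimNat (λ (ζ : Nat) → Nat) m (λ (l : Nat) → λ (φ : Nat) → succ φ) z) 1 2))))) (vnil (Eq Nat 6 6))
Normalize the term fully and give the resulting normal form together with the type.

reduced normal form:
  7
the term's type:
  Nat
observation: contracting a beta-redex first, the term normalizes in 13 steps.


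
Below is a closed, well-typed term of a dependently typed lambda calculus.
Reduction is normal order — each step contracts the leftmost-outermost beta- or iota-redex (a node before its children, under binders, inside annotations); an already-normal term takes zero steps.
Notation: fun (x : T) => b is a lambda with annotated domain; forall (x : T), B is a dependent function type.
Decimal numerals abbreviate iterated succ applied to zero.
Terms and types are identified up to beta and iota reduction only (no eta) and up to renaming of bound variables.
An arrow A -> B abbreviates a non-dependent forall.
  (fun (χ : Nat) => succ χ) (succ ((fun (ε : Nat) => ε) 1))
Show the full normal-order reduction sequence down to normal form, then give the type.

normal-order reduction:
  (fun (χ : Nat) => succ χ) (succ ((fun (ε : Nat) => ε) 1))
  ~> succ (succ ((fun (χ : Nat) => χ) 1))
  ~> 3
the term's type:
  Nat


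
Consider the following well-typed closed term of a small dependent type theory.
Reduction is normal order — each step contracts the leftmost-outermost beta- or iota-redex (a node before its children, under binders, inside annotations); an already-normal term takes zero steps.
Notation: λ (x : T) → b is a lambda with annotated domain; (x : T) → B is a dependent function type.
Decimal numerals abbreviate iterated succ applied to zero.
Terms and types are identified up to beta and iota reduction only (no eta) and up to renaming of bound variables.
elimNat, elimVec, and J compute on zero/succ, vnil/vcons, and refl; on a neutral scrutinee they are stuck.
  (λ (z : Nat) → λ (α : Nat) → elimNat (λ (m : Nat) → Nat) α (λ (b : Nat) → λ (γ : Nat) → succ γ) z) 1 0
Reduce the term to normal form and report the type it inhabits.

normal form:
  1
type:
  Nat


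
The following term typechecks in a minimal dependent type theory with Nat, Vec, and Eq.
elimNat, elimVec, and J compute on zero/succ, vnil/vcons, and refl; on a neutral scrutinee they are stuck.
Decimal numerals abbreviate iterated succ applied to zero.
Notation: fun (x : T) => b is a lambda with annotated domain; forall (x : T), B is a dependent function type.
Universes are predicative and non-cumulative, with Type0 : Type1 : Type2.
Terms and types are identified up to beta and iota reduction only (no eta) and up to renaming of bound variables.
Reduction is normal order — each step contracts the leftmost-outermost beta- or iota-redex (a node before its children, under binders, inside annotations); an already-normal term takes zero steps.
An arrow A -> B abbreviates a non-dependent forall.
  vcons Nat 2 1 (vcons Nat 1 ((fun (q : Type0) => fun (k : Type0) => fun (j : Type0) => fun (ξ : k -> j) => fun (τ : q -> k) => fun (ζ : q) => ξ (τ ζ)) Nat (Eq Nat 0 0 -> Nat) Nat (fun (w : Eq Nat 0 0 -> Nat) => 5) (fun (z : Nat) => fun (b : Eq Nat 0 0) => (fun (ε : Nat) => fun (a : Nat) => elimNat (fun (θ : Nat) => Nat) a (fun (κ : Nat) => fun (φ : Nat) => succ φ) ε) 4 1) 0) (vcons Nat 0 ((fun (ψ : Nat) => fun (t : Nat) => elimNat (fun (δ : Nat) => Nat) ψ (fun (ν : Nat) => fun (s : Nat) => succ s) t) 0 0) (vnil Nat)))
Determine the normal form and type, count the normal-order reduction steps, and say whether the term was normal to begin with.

normal form:
  vcons Nat 2 1 (vcons Nat 1 5 (vcons Nat 0 0 (vnil Nat)))
inferred type:
  Vec Nat 3
normal-order step count: 10
started in normal form: no
first contracted redex: a beta-redex


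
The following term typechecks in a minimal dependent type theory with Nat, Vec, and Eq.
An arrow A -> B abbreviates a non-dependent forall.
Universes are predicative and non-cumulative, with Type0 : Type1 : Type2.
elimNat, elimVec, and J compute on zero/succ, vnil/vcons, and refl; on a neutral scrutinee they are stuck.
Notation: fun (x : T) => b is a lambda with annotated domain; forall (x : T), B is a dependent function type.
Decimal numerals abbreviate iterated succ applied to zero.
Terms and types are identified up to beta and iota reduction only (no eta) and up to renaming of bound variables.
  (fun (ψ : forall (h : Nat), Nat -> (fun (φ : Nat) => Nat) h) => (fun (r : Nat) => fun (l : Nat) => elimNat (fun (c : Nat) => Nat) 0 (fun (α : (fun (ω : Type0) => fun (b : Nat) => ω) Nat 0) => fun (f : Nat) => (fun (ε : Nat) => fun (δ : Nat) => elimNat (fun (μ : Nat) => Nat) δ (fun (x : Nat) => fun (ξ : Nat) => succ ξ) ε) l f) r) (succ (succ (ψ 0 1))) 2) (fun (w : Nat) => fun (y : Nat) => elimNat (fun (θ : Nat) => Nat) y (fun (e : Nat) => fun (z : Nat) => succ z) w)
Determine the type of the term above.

the term's type:
  Nat


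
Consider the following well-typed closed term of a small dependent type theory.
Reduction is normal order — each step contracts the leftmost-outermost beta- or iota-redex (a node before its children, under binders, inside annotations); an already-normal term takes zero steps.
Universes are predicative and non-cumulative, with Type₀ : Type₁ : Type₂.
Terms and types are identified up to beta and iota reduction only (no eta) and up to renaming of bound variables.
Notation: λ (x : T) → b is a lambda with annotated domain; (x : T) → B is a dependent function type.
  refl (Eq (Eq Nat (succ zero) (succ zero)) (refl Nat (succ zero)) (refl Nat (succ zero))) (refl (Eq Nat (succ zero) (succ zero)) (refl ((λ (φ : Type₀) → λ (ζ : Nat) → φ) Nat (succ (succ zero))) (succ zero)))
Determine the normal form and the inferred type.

reduced normal form:
  refl (Eq (Eq Nat (succ zero) (succ zero)) (refl Nat (succ zero)) (refl Nat (succ zero))) (refl (Eq Nat (succ zero) (succ zero)) (refl Nat (succ zero)))
inferred type:
  Eq (Eq (Eq Nat (succ zero) (succ zero)) (refl Nat (succ zero)) (refl Nat (succ zero))) (refl (Eq Nat (succ zero) (succ zero)) (refl Nat (succ zero))) (refl (Eq Nat (succ zero) (succ zero)) (refl Nat (succ zero)))
observation: 2 normal-order steps normalize the term, beginning with a beta-redex.


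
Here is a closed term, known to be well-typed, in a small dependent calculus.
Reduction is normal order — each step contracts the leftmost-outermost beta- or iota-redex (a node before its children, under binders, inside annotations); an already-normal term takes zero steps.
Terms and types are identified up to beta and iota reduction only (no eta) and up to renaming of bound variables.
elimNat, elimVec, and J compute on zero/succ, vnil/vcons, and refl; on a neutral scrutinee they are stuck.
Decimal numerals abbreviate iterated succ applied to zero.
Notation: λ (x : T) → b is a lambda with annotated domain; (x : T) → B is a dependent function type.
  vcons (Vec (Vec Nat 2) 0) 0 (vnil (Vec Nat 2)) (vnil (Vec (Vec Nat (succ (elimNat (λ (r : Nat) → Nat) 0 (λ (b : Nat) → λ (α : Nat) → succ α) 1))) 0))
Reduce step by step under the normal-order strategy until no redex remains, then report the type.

normal-order reduction sequence:
  vcons (Vec (Vec Nat 2) 0) 0 (vnil (Vec Nat 2)) (vnil (Vec (Vec Nat (succ (elimNat (λ (r : Nat) → Nat) 0 (λ (b : Nat) → λ (α : Nat) → succ α) 1))) 0))
  ~> vcons (Vec (Vec Nat 2) 0) 0 (vnil (Vec Nat 2)) (vnil (Vec (Vec Nat (succ ((λ (r : Nat) → λ (b : Nat) → succ b) 0 (elimNat (λ (α : Nat) → Nat) 0 (λ (τ : Nat) → λ (u : Nat) → succ u) 0)))) 0))
  ~> vcons (Vec (Vec Nat 2) 0) 0 (vnil (Vec Nat 2)) (vnil (Vec (Vec Nat (succ ((λ (r : Nat) → succ r) (elimNat (λ (b : Nat) → Nat) 0 (λ (α : Nat) → λ (τ : Nat) → succ τ) 0)))) 0))
  ~> vcons (Vec (Vec Nat 2) 0) 0 (vnil (Vec Nat 2)) (vnil (Vec (Vec Nat (succ (succ (elimNat (λ (r : Nat) → Nat) 0 (λ (b : Nat) → λ (α : Nat) → succ α) 0)))) 0))
  ~> vcons (Vec (Vec Nat 2) 0) 0 (vnil (Vec Nat 2)) (vnil (Vec (Vec Nat 2) 0))
the term's type:
  Vec (Vec (Vec Nat 2) 0) 1


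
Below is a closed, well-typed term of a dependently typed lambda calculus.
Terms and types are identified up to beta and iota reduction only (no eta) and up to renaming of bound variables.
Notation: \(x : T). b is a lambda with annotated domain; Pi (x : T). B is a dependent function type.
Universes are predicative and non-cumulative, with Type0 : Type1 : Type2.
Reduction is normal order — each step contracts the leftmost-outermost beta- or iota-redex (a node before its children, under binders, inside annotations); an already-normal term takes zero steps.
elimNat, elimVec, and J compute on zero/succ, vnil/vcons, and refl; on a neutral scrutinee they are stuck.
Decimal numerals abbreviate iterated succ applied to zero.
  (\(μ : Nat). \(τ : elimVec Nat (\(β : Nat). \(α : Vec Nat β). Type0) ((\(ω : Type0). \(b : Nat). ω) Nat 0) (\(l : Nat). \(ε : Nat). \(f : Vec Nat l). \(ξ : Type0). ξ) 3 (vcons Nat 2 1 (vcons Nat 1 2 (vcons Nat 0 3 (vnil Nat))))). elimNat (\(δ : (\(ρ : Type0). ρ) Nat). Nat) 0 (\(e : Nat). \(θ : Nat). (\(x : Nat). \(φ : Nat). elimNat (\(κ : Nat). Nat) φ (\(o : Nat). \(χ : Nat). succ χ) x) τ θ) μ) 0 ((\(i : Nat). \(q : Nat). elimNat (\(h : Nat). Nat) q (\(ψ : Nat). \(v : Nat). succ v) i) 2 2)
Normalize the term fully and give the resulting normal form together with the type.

reduced normal form:
  0
type:
  Nat


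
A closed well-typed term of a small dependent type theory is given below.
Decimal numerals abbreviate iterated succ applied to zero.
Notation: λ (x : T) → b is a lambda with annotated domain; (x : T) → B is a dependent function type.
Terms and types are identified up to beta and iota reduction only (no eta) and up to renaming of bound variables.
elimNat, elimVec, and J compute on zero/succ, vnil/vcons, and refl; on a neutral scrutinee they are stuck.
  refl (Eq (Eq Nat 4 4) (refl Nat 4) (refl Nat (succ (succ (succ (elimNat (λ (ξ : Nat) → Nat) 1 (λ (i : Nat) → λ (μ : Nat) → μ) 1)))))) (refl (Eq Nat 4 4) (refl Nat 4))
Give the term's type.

the term's type:
  Eq (Eq (Eq Nat 4 4) (refl Nat 4) (refl Nat 4)) (refl (Eq Nat 4 4) (refl Nat 4)) (refl (Eq Nat 4 4) (refl Nat 4))


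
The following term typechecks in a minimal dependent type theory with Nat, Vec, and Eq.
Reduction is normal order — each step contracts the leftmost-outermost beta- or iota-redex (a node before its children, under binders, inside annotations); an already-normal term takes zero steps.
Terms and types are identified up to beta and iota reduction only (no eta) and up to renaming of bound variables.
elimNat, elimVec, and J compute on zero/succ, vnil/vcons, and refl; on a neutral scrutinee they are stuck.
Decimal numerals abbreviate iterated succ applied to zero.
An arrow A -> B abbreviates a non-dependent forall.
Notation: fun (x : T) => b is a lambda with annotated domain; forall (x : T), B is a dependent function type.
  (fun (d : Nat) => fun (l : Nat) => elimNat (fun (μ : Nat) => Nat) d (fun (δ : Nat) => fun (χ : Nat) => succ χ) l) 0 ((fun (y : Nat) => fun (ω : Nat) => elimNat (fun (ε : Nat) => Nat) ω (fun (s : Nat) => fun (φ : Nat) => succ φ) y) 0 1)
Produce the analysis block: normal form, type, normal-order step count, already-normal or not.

resulting normal form:
  1
type:
  Nat
steps to reach normal form (normal order): 9
already normal: no
first contracted redex: a beta-redex


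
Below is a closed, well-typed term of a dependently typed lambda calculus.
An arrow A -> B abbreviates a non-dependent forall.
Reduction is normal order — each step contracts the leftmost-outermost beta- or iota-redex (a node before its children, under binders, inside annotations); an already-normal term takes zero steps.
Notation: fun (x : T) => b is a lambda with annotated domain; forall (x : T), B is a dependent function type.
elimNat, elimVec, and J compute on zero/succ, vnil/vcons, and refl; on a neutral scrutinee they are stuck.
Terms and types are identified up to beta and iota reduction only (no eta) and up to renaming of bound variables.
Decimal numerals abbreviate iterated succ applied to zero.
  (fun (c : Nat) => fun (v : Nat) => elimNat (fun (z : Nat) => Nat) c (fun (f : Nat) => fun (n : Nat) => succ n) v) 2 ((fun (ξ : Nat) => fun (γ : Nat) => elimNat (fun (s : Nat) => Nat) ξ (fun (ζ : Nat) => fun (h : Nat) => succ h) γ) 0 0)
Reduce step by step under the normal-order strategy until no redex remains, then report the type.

reduction (normal order):
  (fun (c : Nat) => fun (v : Nat) => elimNat (fun (z : Nat) => Nat) c (fun (f : Nat) => fun (n : Nat) => succ n) v) 2 ((fun (ξ : Nat) => fun (γ : Nat) => elimNat (fun (s : Nat) => Nat) ξ (fun (ζ : Nat) => fun (h : Nat) => succ h) γ) 0 0)
  ~> (fun (c : Nat) => elimNat (fun (v : Nat) => Nat) 2 (fun (z : Nat) => fun (f : Nat) => succ f) c) ((fun (n : Nat) => fun (ξ : Nat) => elimNat (fun (γ : Nat) => Nat) n (fun (s : Nat) => fun (ζ : Nat) => succ ζ) ξ) 0 0)
  ~> elimNat (fun (c : Nat) => Nat) 2 (fun (v : Nat) => fun (z : Nat) => succ z) ((fun (f : Nat) => fun (n : Nat) => elimNat (fun (ξ : Nat) => Nat) f (fun (γ : Nat) => fun (s : Nat) => succ s) n) 0 0)
  ~> elimNat (fun (c : Nat) => Nat) 2 (fun (v : Nat) => fun (z : Nat) => succ z) ((fun (f : Nat) => elimNat (fun (n : Nat) => Nat) 0 (fun (ξ : Nat) => fun (γ : Nat) => succ γ) f) 0)
  ~> elimNat (fun (c : Nat) => Nat) 2 (fun (v : Nat) => fun (z : Nat) => succ z) (elimNat (fun (f : Nat) => Nat) 0 (fun (n : Nat) => fun (ξ : Nat) => succ ξ) 0)
  ~> elimNat (fun (c : Nat) => Nat) 2 (fun (v : Nat) => fun (z : Nat) => succ z) 0
  ~> 2
the term's type:
  Nat


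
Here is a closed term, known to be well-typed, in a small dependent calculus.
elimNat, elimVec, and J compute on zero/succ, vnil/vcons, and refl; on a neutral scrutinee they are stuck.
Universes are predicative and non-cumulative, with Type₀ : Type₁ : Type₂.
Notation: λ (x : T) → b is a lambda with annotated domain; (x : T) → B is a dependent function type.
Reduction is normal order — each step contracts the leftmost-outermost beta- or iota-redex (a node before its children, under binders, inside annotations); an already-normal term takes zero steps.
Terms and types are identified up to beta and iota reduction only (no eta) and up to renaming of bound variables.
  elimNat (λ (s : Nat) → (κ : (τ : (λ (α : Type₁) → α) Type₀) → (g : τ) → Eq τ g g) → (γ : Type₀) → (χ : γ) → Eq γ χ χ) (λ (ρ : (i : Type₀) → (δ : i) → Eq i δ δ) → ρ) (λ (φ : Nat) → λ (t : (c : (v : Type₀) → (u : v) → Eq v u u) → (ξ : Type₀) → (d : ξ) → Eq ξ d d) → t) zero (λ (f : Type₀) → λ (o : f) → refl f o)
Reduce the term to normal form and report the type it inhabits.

normal form:
  λ (s : Type₀) → λ (κ : s) → refl s κ
inferred type:
  (s : Type₀) → (κ : s) → Eq s κ κ


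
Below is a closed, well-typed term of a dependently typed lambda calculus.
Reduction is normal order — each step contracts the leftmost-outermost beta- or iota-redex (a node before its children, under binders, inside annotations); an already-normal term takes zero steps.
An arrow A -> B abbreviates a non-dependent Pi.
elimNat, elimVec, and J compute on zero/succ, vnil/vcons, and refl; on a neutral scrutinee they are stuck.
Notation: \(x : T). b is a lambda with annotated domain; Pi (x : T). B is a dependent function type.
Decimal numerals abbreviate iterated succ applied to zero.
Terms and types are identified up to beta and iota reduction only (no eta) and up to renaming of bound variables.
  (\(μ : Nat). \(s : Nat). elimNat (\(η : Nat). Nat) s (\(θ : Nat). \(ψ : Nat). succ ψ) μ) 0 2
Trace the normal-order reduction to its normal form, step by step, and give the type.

normal-order reduction:
  (\(μ : Nat). \(s : Nat). elimNat (\(η : Nat). Nat) s (\(θ : Nat). \(ψ : Nat). succ ψ) μ) 0 2
  ~> (\(μ : Nat). elimNat (\(s : Nat). Nat) μ (\(η : Nat). \(θ : Nat). succ θ) 0) 2
  ~> elimNat (\(μ : Nat). Nat) 2 (\(s : Nat). \(η : Nat). succ η) 0
  ~> 2
type:
  Nat


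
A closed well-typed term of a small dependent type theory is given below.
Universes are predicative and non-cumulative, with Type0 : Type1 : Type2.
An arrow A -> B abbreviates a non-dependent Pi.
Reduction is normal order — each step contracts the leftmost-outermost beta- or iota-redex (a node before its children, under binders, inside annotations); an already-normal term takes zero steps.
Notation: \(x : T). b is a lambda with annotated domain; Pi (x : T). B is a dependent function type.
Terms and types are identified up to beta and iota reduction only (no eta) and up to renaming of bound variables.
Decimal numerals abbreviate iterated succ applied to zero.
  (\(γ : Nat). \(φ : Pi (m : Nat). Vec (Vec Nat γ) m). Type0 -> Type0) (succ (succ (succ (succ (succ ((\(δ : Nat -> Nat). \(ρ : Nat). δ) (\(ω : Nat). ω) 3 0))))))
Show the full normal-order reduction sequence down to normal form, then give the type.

normal-order reduction sequence:
  (\(γ : Nat). \(φ : Pi (m : Nat). Vec (Vec Nat γ) m). Type0 -> Type0) (succ (succ (succ (succ (succ ((\(δ : Nat -> Nat). \(ρ : Nat). δ) (\(ω : Nat). ω) 3 0))))))
  ~> \(γ : Pi (φ : Nat). Vec (Vec Nat (succ (succ (succ (succ (succ ((\(m : Nat -> Nat). \(δ : Nat). m) (\(ρ : Nat). ρ) 3 0))))))) φ). Type0 -> Type0
  ~> \(γ : Pi (φ : Nat). Vec (Vec Nat (succ (succ (succ (succ (succ ((\(m : Nat). \(δ : Nat). δ) 3 0))))))) φ). Type0 -> Type0
  ~> \(γ : Pi (φ : Nat). Vec (Vec Nat (succ (succ (succ (succ (succ ((\(m : Nat). m) 0))))))) φ). Type0 -> Type0
  ~> \(γ : Pi (φ : Nat). Vec (Vec Nat 5) φ). Type0 -> Type0
the term's type:
  (Pi (γ : Nat). Vec (Vec Nat 5) γ) -> Type1


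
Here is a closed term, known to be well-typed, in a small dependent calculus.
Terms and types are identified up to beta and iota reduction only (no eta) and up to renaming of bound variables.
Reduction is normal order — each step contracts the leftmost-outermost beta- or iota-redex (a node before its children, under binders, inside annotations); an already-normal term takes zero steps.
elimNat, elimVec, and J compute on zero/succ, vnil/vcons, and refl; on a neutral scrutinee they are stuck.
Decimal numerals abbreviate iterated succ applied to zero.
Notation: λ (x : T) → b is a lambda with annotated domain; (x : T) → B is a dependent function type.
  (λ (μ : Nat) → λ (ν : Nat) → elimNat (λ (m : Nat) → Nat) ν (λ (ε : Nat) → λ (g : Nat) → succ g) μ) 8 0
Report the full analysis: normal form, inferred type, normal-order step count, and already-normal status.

normal form:
  8
type:
  Nat
normal-order step count: 27
started in normal form: no
first contracted redex: a beta-redex


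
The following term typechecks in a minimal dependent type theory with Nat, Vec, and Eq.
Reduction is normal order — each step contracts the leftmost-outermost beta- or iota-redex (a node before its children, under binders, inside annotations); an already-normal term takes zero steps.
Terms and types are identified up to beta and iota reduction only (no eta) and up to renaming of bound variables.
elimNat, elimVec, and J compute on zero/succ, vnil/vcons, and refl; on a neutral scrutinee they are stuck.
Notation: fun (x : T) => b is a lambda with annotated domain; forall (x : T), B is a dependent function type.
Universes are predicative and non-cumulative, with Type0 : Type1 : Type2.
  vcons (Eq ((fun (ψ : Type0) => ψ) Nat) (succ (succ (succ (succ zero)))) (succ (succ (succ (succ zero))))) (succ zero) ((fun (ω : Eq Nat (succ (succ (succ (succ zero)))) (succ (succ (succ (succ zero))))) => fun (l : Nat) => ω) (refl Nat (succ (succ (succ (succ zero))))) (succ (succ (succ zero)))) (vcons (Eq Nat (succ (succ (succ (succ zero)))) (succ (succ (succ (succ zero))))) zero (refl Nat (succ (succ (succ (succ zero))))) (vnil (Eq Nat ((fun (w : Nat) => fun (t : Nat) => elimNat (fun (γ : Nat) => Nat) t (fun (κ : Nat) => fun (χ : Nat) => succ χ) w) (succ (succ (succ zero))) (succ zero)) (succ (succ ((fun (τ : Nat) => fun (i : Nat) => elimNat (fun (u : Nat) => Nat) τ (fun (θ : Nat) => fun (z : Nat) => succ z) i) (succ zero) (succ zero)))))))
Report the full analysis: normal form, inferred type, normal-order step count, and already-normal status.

normal form:
  vcons (Eq Nat (succ (succ (succ (succ zero)))) (succ (succ (succ (succ zero))))) (succ zero) (refl Nat (succ (succ (succ (succ zero))))) (vcons (Eq Nat (succ (succ (succ (succ zero)))) (succ (succ (succ (succ zero))))) zero (refl Nat (succ (succ (succ (succ zero))))) (vnil (Eq Nat (succ (succ (succ (succ zero)))) (succ (succ (succ (succ zero)))))))
inferred type:
  Vec (Eq Nat (succ (succ (succ (succ zero)))) (succ (succ (succ (succ zero))))) (succ (succ zero))
steps to reach normal form (normal order): 21
started in normal form: no
first contracted redex: a beta-redex


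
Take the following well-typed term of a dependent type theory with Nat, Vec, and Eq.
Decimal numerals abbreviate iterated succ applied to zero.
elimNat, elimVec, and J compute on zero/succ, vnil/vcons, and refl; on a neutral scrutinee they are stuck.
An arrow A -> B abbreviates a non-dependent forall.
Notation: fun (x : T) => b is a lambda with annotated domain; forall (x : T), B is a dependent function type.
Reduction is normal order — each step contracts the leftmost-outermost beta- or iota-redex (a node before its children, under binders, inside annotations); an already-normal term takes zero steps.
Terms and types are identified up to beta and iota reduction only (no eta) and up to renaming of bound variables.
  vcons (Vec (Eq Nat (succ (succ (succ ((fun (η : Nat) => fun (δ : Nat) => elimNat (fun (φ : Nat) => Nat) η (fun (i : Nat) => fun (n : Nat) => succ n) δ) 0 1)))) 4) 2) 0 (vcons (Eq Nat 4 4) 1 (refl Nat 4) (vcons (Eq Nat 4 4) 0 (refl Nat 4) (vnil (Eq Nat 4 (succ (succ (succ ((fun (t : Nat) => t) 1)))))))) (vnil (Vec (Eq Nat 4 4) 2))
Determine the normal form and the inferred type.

reduced normal form:
  vcons (Vec (Eq Nat 4 4) 2) 0 (vcons (Eq Nat 4 4) 1 (refl Nat 4) (vcons (Eq Nat 4 4) 0 (refl Nat 4) (vnil (Eq Nat 4 4)))) (vnil (Vec (Eq Nat 4 4) 2))
type:
  Vec (Vec (Eq Nat 4 4) 2) 1
observation: normalization takes exactly 7 steps under the normal-order strategy.


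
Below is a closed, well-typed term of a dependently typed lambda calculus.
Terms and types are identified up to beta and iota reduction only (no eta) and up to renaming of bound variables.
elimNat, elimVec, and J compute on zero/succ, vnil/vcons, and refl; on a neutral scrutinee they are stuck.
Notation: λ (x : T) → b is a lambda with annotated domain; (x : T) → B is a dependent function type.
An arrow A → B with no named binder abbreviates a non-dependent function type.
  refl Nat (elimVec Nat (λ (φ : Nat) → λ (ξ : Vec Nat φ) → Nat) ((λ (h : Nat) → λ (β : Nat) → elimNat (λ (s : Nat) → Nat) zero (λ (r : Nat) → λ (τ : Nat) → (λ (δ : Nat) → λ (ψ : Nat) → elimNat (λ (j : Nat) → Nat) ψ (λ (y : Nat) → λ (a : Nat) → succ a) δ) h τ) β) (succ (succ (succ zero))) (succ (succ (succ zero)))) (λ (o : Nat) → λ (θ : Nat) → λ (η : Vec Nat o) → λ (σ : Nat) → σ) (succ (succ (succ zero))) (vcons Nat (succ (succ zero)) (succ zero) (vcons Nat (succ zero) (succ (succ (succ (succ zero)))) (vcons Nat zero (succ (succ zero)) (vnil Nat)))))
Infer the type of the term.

type:
  Eq Nat (succ (succ (succ (succ (succ (succ (succ (succ (succ zero))))))))) (succ (succ (succ (succ (succ (succ (succ (succ (succ zero)))))))))


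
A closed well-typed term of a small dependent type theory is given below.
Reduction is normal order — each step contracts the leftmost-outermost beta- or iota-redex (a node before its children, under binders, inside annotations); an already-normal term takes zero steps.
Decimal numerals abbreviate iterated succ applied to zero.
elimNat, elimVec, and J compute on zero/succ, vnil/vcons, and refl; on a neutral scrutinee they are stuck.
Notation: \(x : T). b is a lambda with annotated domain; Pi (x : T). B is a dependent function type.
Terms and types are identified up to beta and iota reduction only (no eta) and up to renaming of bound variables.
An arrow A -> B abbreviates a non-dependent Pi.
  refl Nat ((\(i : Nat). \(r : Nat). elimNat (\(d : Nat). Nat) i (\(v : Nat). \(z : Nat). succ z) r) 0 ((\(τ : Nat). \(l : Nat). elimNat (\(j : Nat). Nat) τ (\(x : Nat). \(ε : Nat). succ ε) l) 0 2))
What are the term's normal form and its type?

reduced normal form:
  refl Nat 2
the term's type:
  Eq Nat 2 2
observation: 18 normal-order steps normalize the term, beginning with a beta-redex.


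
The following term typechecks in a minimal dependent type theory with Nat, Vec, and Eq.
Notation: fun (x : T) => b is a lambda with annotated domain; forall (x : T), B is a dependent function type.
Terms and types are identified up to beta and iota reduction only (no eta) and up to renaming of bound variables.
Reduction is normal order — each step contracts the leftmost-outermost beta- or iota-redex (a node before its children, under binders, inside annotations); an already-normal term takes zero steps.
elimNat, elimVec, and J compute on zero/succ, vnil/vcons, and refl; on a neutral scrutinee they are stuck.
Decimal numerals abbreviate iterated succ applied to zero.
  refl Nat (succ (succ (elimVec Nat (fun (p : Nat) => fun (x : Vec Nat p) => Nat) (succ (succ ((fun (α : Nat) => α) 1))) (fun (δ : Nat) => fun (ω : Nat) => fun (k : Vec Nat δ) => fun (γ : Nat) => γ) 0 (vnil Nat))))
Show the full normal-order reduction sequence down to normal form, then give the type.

normal-order reduction sequence:
  refl Nat (succ (succ (elimVec Nat (fun (p : Nat) => fun (x : Vec Nat p) => Nat) (succ (succ ((fun (α : Nat) => α) 1))) (fun (δ : Nat) => fun (ω : Nat) => fun (k : Vec Nat δ) => fun (γ : Nat) => γ) 0 (vnil Nat))))
  ~> refl Nat (succ (succ (succ (succ ((fun (p : Nat) => p) 1)))))
  ~> refl Nat 5
type:
  Eq Nat 5 5


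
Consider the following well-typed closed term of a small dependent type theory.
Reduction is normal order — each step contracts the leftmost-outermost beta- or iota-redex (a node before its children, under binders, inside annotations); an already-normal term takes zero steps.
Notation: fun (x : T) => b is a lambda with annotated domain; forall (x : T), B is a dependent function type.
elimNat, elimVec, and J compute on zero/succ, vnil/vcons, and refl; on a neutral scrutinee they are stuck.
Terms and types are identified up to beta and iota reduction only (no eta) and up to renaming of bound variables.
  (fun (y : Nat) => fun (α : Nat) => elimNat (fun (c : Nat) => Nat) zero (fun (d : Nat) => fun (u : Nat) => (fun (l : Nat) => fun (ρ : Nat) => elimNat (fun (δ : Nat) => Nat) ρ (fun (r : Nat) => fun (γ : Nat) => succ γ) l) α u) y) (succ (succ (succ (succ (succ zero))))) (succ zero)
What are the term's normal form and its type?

resulting normal form:
  succ (succ (succ (succ (succ zero))))
the term's type:
  Nat
observation: reduction starts at a beta-redex, and 48 normal-order steps reach the normal form.


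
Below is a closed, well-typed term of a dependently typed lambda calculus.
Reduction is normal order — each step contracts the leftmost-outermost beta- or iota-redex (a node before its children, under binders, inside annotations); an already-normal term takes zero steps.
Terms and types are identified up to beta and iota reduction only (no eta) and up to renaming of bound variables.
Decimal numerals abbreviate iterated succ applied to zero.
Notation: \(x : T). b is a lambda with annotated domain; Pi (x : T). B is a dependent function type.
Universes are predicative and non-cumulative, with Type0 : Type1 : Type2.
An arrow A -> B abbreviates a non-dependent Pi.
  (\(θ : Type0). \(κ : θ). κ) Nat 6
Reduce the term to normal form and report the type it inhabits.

resulting normal form:
  6
type:
  Nat


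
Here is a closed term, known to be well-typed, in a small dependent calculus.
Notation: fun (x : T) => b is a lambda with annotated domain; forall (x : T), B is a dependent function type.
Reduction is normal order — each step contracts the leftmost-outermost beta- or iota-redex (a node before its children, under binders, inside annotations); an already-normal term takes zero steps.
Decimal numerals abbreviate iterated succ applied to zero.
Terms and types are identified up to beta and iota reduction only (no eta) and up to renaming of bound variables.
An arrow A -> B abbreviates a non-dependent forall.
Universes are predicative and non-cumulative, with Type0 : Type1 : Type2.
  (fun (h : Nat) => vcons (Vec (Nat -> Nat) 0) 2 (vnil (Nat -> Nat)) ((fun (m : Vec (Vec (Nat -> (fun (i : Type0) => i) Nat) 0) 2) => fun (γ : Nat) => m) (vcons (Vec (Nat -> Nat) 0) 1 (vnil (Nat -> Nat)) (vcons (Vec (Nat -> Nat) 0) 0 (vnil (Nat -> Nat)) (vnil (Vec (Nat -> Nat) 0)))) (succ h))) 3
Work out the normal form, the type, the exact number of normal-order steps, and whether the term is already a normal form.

resulting normal form:
  vcons (Vec (Nat -> Nat) 0) 2 (vnil (Nat -> Nat)) (vcons (Vec (Nat -> Nat) 0) 1 (vnil (Nat -> Nat)) (vcons (Vec (Nat -> Nat) 0) 0 (vnil (Nat -> Nat)) (vnil (Vec (Nat -> Nat) 0))))
the term's type:
  Vec (Vec (Nat -> Nat) 0) 3
normal-order step count: 3
already normal: no
first contracted redex: a beta-redex


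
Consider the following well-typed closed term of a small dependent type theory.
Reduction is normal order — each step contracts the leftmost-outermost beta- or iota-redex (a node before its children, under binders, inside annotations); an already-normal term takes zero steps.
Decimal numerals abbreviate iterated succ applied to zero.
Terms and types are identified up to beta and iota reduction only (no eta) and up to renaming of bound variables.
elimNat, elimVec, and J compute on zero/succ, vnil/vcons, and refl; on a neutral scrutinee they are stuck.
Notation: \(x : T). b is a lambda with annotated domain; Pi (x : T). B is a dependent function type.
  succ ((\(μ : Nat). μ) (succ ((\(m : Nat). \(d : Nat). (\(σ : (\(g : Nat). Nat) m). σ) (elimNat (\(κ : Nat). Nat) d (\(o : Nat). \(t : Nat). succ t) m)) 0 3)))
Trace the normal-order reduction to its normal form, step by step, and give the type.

reduction (normal order):
  succ ((\(μ : Nat). μ) (succ ((\(m : Nat). \(d : Nat). (\(σ : (\(g : Nat). Nat) m). σ) (elimNat (\(κ : Nat). Nat) d (\(o : Nat). \(t : Nat). succ t) m)) 0 3)))
  ~> succ (succ ((\(μ : Nat). \(m : Nat). (\(d : (\(σ : Nat). Nat) μ). d) (elimNat (\(g : Nat). Nat) m (\(κ : Nat). \(o : Nat). succ o) μ)) 0 3))
  ~> succ (succ ((\(μ : Nat). (\(m : (\(d : Nat). Nat) 0). m) (elimNat (\(σ : Nat). Nat) μ (\(g : Nat). \(κ : Nat). succ κ) 0)) 3))
  ~> succ (succ ((\(μ : (\(m : Nat). Nat) 0). μ) (elimNat (\(d : Nat). Nat) 3 (\(σ : Nat). \(g : Nat). succ g) 0)))
  ~> succ (succ (elimNat (\(μ : Nat). Nat) 3 (\(m : Nat). \(d : Nat). succ d) 0))
  ~> 5
the term's type:
  Nat


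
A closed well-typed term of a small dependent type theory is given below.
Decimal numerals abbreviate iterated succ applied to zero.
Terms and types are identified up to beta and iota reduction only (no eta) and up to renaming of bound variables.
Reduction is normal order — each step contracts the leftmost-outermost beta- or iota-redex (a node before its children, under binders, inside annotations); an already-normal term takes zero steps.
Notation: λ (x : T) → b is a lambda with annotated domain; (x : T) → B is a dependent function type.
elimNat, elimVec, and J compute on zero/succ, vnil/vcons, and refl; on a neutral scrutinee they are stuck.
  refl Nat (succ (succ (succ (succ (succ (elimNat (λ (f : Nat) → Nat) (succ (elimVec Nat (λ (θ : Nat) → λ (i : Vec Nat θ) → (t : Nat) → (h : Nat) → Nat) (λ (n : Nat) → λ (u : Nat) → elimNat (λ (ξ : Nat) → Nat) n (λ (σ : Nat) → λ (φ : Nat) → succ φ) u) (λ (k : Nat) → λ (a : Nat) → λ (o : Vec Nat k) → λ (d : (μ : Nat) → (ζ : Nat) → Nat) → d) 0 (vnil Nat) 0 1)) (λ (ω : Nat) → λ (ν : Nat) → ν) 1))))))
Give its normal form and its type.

normal form:
  refl Nat 7
the term's type:
  Eq Nat 7 7


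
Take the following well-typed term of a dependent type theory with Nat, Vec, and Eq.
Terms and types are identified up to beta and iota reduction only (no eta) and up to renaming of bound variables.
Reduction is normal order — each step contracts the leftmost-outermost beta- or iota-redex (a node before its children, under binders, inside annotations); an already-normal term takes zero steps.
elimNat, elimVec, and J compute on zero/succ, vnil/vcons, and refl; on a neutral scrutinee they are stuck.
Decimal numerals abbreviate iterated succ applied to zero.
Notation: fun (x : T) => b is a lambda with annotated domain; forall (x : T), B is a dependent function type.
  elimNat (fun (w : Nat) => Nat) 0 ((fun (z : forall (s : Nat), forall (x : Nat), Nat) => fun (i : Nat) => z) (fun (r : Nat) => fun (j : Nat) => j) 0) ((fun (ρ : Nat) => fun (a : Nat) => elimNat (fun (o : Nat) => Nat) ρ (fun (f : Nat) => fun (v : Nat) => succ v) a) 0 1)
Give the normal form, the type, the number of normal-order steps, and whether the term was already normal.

normal form:
  0
type:
  Nat
reduction steps (normal order): 12
started in normal form: no
first redex: a beta-redex


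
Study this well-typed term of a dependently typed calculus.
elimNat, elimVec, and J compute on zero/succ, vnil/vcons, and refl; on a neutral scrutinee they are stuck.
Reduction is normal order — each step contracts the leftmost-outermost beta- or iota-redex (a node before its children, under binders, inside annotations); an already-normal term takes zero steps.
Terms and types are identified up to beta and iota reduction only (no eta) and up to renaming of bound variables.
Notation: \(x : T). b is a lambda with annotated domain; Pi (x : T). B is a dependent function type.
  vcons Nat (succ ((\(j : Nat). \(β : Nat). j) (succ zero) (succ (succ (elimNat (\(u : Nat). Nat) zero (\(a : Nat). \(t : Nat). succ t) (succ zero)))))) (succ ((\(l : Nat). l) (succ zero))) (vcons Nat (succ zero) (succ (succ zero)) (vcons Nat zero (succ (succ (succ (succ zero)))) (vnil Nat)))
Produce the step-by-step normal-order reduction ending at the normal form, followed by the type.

normal-order reduction:
  vcons Nat (succ ((\(j : Nat). \(β : Nat). j) (succ zero) (succ (succ (elimNat (\(u : Nat). Nat) zero (\(a : Nat). \(t : Nat). succ t) (succ zero)))))) (succ ((\(l : Nat). l) (succ zero))) (vcons Nat (succ zero) (succ (succ zero)) (vcons Nat zero (succ (succ (succ (succ zero)))) (vnil Nat)))
  ~> vcons Nat (succ ((\(j : Nat). succ zero) (succ (succ (elimNat (\(β : Nat). Nat) zero (\(u : Nat). \(a : Nat). succ a) (succ zero)))))) (succ ((\(t : Nat). t) (succ zero))) (vcons Nat (succ zero) (succ (succ zero)) (vcons Nat zero (succ (succ (succ (succ zero)))) (vnil Nat)))
  ~> vcons Nat (succ (succ zero)) (succ ((\(j : Nat). j) (succ zero))) (vcons Nat (succ zero) (succ (succ zero)) (vcons Nat zero (succ (succ (succ (succ zero)))) (vnil Nat)))
  ~> vcons Nat (succ (succ zero)) (succ (succ zero)) (vcons Nat (succ zero) (succ (succ zero)) (vcons Nat zero (succ (succ (succ (succ zero)))) (vnil Nat)))
the term's type:
  Vec Nat (succ (succ (succ zero)))


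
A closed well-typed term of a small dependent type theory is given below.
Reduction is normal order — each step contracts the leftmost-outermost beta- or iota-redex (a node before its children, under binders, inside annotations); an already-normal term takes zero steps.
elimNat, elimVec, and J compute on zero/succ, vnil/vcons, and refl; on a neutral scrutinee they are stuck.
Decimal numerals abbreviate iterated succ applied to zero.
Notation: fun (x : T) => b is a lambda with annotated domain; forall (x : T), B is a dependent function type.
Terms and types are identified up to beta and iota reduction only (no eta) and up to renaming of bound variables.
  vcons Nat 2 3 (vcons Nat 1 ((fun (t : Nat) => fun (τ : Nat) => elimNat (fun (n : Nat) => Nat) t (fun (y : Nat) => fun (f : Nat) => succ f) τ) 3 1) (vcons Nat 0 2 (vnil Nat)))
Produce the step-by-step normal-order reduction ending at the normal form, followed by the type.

normal-order reduction:
  vcons Nat 2 3 (vcons Nat 1 ((fun (t : Nat) => fun (τ : Nat) => elimNat (fun (n : Nat) => Nat) t (fun (y : Nat) => fun (f : Nat) => succ f) τ) 3 1) (vcons Nat 0 2 (vnil Nat)))
  ~> vcons Nat 2 3 (vcons Nat 1 ((fun (t : Nat) => elimNat (fun (τ : Nat) => Nat) 3 (fun (n : Nat) => fun (y : Nat) => succ y) t) 1) (vcons Nat 0 2 (vnil Nat)))
  ~> vcons Nat 2 3 (vcons Nat 1 (elimNat (fun (t : Nat) => Nat) 3 (fun (τ : Nat) => fun (n : Nat) => succ n) 1) (vcons Nat 0 2 (vnil Nat)))
  ~> vcons Nat 2 3 (vcons Nat 1 ((fun (t : Nat) => fun (τ : Nat) => succ τ) 0 (elimNat (fun (n : Nat) => Nat) 3 (fun (y : Nat) => fun (f : Nat) => succ f) 0)) (vcons Nat 0 2 (vnil Nat)))
  ~> vcons Nat 2 3 (vcons Nat 1 ((fun (t : Nat) => succ t) (elimNat (fun (τ : Nat) => Nat) 3 (fun (n : Nat) => fun (y : Nat) => succ y) 0)) (vcons Nat 0 2 (vnil Nat)))
  ~> vcons Nat 2 3 (vcons Nat 1 (succ (elimNat (fun (t : Nat) => Nat) 3 (fun (τ : Nat) => fun (n : Nat) => succ n) 0)) (vcons Nat 0 2 (vnil Nat)))
  ~> vcons Nat 2 3 (vcons Nat 1 4 (vcons Nat 0 2 (vnil Nat)))
the term's type:
  Vec Nat 3


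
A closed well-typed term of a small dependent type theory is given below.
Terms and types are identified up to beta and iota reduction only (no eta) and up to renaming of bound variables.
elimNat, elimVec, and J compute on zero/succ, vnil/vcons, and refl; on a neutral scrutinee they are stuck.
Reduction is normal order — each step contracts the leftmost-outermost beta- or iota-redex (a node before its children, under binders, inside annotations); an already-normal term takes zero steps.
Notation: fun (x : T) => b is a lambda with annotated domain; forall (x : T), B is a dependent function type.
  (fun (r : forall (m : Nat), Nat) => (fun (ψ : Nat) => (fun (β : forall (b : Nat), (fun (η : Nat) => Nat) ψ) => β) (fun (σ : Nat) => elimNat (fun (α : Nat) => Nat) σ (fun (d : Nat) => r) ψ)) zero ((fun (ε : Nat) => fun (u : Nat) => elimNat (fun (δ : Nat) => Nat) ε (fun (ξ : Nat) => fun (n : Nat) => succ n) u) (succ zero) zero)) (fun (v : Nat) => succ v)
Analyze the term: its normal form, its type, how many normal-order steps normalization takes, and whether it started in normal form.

resulting normal form:
  succ zero
the term's type:
  Nat
reduction steps (normal order): 8
started in normal form: no
first redex: a beta-redex
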